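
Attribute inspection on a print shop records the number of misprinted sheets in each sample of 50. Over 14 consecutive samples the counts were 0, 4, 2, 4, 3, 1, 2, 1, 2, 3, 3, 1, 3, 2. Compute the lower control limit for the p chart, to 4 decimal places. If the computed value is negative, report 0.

0.0000

p̄ = Σdᵢ / (k·n) = 31 / (14 × 50) = 0.04429
LCL = p̄ − 3·√(p̄(1−p̄)/n) = 0.04429 − 3 × 0.02909 = -0.04300 → 0 (negative, so LCL = 0)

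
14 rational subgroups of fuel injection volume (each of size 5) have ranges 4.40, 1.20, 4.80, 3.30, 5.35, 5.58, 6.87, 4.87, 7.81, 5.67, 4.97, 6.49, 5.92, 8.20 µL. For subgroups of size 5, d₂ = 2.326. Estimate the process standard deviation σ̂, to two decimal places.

2.32

R̄ = (4.40 + 1.20 + 4.80 + 3.30 + 5.35 + 5.58 + 6.87 + 4.87 + 7.81 + 5.67 + 4.97 + 6.49 + 5.92 + 8.20) / 14 = 5.3879
σ̂ = R̄ / d₂ = 5.3879 / 2.326 = 2.3164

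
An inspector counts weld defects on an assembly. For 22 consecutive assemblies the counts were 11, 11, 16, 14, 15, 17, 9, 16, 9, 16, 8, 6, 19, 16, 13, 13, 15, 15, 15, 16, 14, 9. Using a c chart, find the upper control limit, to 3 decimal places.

24.266

c̄ = (11 + 11 + 16 + 14 + 15 + 17 + 9 + 16 + 9 + 16 + 8 + 6 + 19 + 16 + 13 + 13 + 15 + 15 + 15 + 16 + 14 + 9) / 22 = 293 / 22 = 13.3182
UCL = c̄ + 3√c̄ = 13.3182 + 3 × √13.3182 = 13.3182 + 3 × 3.6494 = 24.2664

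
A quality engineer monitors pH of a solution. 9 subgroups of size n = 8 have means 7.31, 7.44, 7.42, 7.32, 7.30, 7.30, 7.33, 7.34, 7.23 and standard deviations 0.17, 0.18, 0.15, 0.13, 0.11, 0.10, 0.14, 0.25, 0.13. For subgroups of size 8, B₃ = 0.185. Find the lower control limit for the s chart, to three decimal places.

s̄ = (0.17 + 0.18 + 0.15 + 0.13 + 0.11 + 0.10 + 0.14 + 0.25 + 0.13) / 9 = 0.1511
LCL_s = B₃·s̄ = 0.185 × 0.1511 = 0.0280

0.028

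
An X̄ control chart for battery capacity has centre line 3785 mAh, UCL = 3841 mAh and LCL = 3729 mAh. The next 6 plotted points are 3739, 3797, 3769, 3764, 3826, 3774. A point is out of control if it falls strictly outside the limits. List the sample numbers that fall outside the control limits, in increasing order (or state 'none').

none

All 6 points lie within [3729, 3841].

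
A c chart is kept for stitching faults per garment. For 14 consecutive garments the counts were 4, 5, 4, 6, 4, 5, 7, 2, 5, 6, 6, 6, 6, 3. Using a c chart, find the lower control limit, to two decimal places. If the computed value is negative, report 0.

c̄ = (4 + 5 + 4 + 6 + 4 + 5 + 7 + 2 + 5 + 6 + 6 + 6 + 6 + 3) / 14 = 69 / 14 = 4.9286
LCL = c̄ − 3√c̄ = 4.9286 − 3 × 2.2200 = -1.7315 → 0 (cannot be negative)

0.00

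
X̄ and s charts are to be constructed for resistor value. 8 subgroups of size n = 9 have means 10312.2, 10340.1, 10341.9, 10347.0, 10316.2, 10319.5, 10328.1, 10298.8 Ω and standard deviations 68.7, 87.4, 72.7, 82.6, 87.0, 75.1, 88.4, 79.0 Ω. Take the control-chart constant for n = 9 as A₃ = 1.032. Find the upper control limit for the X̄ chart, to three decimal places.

X̄̄ = (10312.2 + 10340.1 + 10341.9 + 10347.0 + 10316.2 + 10319.5 + 10328.1 + 10298.8) / 8 = 10325.4750
s̄ = (68.7 + 87.4 + 72.7 + 82.6 + 87.0 + 75.1 + 88.4 + 79.0) / 8 = 80.1125
UCL = X̄̄ + A₃·s̄ = 10325.4750 + 1.032 × 80.1125 = 10408.1511

10408.151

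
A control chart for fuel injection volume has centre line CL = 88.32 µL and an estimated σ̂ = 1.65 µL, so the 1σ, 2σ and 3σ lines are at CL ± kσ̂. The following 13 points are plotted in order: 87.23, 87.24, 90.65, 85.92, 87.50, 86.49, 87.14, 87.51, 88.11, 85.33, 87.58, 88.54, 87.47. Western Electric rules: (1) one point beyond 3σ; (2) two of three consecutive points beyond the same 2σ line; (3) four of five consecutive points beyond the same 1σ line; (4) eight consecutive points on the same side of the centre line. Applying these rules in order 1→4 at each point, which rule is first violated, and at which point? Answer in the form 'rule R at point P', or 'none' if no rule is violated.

Zone of each point (C = within 1σ̂, B = 1σ̂–2σ̂, A = 2σ̂–3σ̂, * = beyond 3σ̂; sign = side of CL): 1:-C, 2:-C, 3:+B, 4:-B, 5:-C, 6:-B, 7:-C, 8:-C, 9:-C, 10:-B, 11:-C, 12:+C, 13:-C
Rule 4 (eight consecutive points on the same side of the centre line) is satisfied at point 11.

rule 4 at point 11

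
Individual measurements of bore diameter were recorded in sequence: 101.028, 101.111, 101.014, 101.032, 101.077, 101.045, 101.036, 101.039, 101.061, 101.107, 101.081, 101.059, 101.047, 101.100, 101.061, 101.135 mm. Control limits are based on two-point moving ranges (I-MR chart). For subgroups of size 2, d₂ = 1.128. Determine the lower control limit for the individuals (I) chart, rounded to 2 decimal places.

100.96

X̄ = (101.028 + 101.111 + 101.014 + 101.032 + 101.077 + 101.045 + 101.036 + 101.039 + 101.061 + 101.107 + 101.081 + 101.059 + 101.047 + 101.100 + 101.061 + 101.135) / 16 = 101.0646
Moving ranges: 0.083, 0.097, 0.018, 0.045, 0.032, 0.009, 0.003, 0.022, 0.046, 0.026, 0.022, 0.012, 0.053, 0.039, 0.074; M̄R̄ = 0.5810 / 15 = 0.0387
LCL = X̄ − 3·M̄R̄/d₂ = 101.0646 − 3 × 0.0387 / 1.128 = 100.9615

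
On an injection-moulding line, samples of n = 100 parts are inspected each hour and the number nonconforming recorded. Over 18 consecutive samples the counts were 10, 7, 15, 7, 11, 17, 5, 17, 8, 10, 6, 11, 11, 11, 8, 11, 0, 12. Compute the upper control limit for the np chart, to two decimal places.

p̄ = Σdᵢ / (k·n) = 177 / (18 × 100) = 0.09833
UCL = np̄ + 3·√(np̄(1−p̄)) = 9.8333 + 3 × √(9.8333×0.90167) = 9.8333 + 3 × 2.9776 = 18.7663

18.77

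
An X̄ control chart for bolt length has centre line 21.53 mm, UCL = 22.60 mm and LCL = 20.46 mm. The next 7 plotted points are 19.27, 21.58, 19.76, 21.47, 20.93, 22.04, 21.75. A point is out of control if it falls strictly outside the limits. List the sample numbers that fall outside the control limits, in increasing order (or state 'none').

Compare each point to [20.46, 22.60]: sample 1 = 19.27 < LCL; sample 3 = 19.76 < LCL.

1, 3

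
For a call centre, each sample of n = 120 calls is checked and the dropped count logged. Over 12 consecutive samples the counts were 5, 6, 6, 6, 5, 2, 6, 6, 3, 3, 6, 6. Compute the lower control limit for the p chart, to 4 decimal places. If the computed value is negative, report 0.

0.0000

p̄ = Σdᵢ / (k·n) = 60 / (12 × 120) = 0.04167
LCL = p̄ − 3·√(p̄(1−p̄)/n) = 0.04167 − 3 × 0.01824 = -0.01306 → 0 (negative, so LCL = 0)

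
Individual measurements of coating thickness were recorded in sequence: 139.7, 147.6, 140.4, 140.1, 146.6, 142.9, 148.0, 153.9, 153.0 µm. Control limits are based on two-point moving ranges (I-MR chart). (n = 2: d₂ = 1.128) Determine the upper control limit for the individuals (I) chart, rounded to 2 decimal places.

X̄ = (139.7 + 147.6 + 140.4 + 140.1 + 146.6 + 142.9 + 148.0 + 153.9 + 153.0) / 9 = 145.8000
Moving ranges: 7.9, 7.2, 0.3, 6.5, 3.7, 5.1, 5.9, 0.9; M̄R̄ = 37.5000 / 8 = 4.6875
UCL = X̄ + 3·M̄R̄/d₂ = 145.8000 + 3 × 4.6875 / 1.128 = 158.2668

158.27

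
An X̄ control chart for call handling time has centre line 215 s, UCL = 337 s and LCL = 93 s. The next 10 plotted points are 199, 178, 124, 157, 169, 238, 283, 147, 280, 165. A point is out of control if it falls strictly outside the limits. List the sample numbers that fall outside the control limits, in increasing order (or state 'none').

none

All 10 points lie within [93, 337].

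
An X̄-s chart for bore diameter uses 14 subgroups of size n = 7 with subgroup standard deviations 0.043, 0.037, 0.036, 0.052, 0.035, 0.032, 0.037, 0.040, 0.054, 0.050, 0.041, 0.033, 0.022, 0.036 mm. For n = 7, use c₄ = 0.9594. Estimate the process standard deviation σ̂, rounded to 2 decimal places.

s̄ = (0.043 + 0.037 + 0.036 + 0.052 + 0.035 + 0.032 + 0.037 + 0.040 + 0.054 + 0.050 + 0.041 + 0.033 + 0.022 + 0.036) / 14 = 0.0391
σ̂ = s̄ / c₄ = 0.0391 / 0.9594 = 0.0408

0.04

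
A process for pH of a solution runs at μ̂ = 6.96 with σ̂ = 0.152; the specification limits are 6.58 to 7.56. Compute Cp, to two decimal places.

Cp = (USL − LSL) / (6σ̂) = (7.56 − 6.58) / (6 × 0.152) = 0.9800 / 0.9120 = 1.0746

1.07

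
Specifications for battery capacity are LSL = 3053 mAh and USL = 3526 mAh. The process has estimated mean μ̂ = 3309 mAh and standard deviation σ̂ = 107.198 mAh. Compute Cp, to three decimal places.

Cp = (USL − LSL) / (6σ̂) = (3526 − 3053) / (6 × 107.198) = 473.0000 / 643.1880 = 0.7354

0.735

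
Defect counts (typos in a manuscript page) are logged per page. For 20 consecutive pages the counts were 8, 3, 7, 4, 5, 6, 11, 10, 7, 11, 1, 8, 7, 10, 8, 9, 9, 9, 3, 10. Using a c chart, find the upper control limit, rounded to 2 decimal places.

15.41

c̄ = (8 + 3 + 7 + 4 + 5 + 6 + 11 + 10 + 7 + 11 + 1 + 8 + 7 + 10 + 8 + 9 + 9 + 9 + 3 + 10) / 20 = 146 / 20 = 7.3000
UCL = c̄ + 3√c̄ = 7.3000 + 3 × √7.3000 = 7.3000 + 3 × 2.7019 = 15.4056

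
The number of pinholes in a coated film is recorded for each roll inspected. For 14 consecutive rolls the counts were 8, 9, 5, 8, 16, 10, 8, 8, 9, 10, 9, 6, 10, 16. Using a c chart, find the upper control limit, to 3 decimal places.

c̄ = (8 + 9 + 5 + 8 + 16 + 10 + 8 + 8 + 9 + 10 + 9 + 6 + 10 + 16) / 14 = 132 / 14 = 9.4286
UCL = c̄ + 3√c̄ = 9.4286 + 3 × √9.4286 = 9.4286 + 3 × 3.0706 = 18.6404

18.640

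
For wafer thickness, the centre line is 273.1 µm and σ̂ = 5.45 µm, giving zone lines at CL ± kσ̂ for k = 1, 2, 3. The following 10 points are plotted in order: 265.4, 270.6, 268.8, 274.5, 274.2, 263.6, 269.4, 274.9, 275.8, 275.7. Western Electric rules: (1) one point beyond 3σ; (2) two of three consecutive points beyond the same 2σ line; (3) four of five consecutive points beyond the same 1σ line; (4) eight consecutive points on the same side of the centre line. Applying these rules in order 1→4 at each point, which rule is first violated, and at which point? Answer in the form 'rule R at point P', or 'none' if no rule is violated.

none

Zone of each point (C = within 1σ̂, B = 1σ̂–2σ̂, A = 2σ̂–3σ̂, * = beyond 3σ̂; sign = side of CL): 1:-B, 2:-C, 3:-C, 4:+C, 5:+C, 6:-B, 7:-C, 8:+C, 9:+C, 10:+C
No rule fires across all 10 points.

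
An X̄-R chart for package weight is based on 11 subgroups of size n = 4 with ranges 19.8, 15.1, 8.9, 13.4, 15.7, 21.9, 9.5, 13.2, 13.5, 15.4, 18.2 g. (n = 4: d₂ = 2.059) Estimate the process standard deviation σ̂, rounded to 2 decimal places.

R̄ = (19.8 + 15.1 + 8.9 + 13.4 + 15.7 + 21.9 + 9.5 + 13.2 + 13.5 + 15.4 + 18.2) / 11 = 14.9636
σ̂ = R̄ / d₂ = 14.9636 / 2.059 = 7.2674

7.27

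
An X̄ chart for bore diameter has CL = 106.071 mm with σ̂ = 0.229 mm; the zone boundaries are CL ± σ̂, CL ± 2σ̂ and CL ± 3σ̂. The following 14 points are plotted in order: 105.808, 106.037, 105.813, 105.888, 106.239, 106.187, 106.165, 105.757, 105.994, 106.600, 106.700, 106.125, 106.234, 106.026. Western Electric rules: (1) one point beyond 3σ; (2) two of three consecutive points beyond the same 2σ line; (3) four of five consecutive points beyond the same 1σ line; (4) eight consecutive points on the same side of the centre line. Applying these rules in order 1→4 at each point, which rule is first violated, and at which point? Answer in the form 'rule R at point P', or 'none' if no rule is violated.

Zone of each point (C = within 1σ̂, B = 1σ̂–2σ̂, A = 2σ̂–3σ̂, * = beyond 3σ̂; sign = side of CL): 1:-B, 2:-C, 3:-B, 4:-C, 5:+C, 6:+C, 7:+C, 8:-B, 9:-C, 10:+A, 11:+A, 12:+C, 13:+C, 14:-C
Rule 2 (two of three consecutive points beyond the same 2σ limit) is satisfied at point 11.

rule 2 at point 11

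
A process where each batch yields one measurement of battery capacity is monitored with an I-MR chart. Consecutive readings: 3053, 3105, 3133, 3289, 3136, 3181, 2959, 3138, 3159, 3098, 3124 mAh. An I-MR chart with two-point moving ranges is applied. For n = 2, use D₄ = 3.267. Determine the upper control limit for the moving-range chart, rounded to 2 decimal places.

Moving ranges: 52, 28, 156, 153, 45, 222, 179, 21, 61, 26; M̄R̄ = 943.0000 / 10 = 94.3000
UCL_MR = D₄·M̄R̄ = 3.267 × 94.3000 = 308.0781

308.08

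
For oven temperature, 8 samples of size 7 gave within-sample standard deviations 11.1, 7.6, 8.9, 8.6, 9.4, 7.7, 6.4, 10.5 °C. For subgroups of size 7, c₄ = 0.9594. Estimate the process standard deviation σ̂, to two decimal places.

s̄ = (11.1 + 7.6 + 8.9 + 8.6 + 9.4 + 7.7 + 6.4 + 10.5) / 8 = 8.7750
σ̂ = s̄ / c₄ = 8.7750 / 0.9594 = 9.1463

9.15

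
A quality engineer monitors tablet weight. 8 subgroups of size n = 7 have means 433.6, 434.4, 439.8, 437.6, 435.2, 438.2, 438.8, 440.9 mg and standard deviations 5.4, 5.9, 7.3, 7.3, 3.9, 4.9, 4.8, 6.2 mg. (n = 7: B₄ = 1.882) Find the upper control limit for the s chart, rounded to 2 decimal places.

s̄ = (5.4 + 5.9 + 7.3 + 7.3 + 3.9 + 4.9 + 4.8 + 6.2) / 8 = 5.7125
UCL_s = B₄·s̄ = 1.882 × 5.7125 = 10.7509

10.75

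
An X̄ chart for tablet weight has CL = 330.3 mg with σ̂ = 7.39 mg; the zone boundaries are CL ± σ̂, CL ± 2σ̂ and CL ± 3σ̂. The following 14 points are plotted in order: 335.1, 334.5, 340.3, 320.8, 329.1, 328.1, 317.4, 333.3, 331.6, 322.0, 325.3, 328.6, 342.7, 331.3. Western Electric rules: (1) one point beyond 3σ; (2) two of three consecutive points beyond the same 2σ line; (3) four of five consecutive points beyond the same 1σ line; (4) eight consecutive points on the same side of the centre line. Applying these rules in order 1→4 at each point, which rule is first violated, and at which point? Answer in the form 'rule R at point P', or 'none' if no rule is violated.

none

Zone of each point (C = within 1σ̂, B = 1σ̂–2σ̂, A = 2σ̂–3σ̂, * = beyond 3σ̂; sign = side of CL): 1:+C, 2:+C, 3:+B, 4:-B, 5:-C, 6:-C, 7:-B, 8:+C, 9:+C, 10:-B, 11:-C, 12:-C, 13:+B, 14:+C
No rule fires across all 14 points.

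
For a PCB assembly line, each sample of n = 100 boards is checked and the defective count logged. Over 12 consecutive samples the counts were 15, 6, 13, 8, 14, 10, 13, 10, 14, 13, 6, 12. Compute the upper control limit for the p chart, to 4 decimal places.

p̄ = Σdᵢ / (k·n) = 134 / (12 × 100) = 0.11167
UCL = p̄ + 3·√(p̄(1−p̄)/n) = 0.11167 + 3 × √(0.11167×0.88833/100) = 0.11167 + 3 × 0.03150 = 0.20615

0.2062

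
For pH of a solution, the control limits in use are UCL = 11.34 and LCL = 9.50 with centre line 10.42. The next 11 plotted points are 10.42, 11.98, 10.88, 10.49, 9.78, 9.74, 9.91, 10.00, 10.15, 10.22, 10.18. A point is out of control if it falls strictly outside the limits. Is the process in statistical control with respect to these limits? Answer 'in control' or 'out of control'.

out of control

Compare each point to [9.50, 11.34]: sample 2 = 11.98 > UCL.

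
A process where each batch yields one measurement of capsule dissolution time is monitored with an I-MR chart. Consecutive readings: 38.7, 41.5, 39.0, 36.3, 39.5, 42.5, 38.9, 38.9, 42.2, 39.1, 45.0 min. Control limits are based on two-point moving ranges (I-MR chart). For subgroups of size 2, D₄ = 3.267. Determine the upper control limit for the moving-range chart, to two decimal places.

Moving ranges: 2.8, 2.5, 2.7, 3.2, 3.0, 3.6, 0.0, 3.3, 3.1, 5.9; M̄R̄ = 30.1000 / 10 = 3.0100
UCL_MR = D₄·M̄R̄ = 3.267 × 3.0100 = 9.8337

9.83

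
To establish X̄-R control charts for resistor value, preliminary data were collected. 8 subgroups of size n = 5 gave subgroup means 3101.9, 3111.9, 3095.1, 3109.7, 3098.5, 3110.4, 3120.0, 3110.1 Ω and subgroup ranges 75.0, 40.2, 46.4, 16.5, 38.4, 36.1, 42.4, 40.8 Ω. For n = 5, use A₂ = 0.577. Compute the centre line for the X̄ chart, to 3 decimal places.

3107.200

X̄̄ = (3101.9 + 3111.9 + 3095.1 + 3109.7 + 3098.5 + 3110.4 + 3120.0 + 3110.1) / 8 = 24857.6000 / 8 = 3107.2000
CL = X̄̄ = 3107.2000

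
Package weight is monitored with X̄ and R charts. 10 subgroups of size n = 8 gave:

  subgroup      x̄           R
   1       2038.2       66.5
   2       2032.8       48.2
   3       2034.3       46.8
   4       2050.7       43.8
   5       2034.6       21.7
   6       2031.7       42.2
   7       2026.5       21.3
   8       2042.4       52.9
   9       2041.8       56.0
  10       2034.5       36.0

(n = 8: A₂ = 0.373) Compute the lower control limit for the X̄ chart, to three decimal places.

X̄̄ = (2038.2 + 2032.8 + 2034.3 + 2050.7 + 2034.6 + 2031.7 + 2026.5 + 2042.4 + 2041.8 + 2034.5) / 10 = 20367.5000 / 10 = 2036.7500
R̄ = (66.5 + 48.2 + 46.8 + 43.8 + 21.7 + 42.2 + 21.3 + 52.9 + 56.0 + 36.0) / 10 = 435.4000 / 10 = 43.5400
LCL = X̄̄ − A₂·R̄ = 2036.7500 − 0.373 × 43.5400 = 2020.5096

2020.510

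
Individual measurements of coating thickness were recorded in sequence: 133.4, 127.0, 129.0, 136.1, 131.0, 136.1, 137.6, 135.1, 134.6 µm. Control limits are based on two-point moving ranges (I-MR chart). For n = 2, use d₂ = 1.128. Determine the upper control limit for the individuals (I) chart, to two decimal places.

143.36

X̄ = (133.4 + 127.0 + 129.0 + 136.1 + 131.0 + 136.1 + 137.6 + 135.1 + 134.6) / 9 = 133.3222
Moving ranges: 6.4, 2.0, 7.1, 5.1, 5.1, 1.5, 2.5, 0.5; M̄R̄ = 30.2000 / 8 = 3.7750
UCL = X̄ + 3·M̄R̄/d₂ = 133.3222 + 3 × 3.7750 / 1.128 = 143.3621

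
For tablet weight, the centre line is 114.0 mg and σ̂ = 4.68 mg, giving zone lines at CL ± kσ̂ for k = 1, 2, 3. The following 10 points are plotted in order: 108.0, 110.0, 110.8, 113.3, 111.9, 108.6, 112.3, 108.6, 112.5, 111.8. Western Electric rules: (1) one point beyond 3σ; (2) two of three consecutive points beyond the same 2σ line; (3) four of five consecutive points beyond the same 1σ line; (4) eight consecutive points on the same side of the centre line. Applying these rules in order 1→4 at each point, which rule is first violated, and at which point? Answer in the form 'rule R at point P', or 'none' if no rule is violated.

rule 4 at point 8

Zone of each point (C = within 1σ̂, B = 1σ̂–2σ̂, A = 2σ̂–3σ̂, * = beyond 3σ̂; sign = side of CL): 1:-B, 2:-C, 3:-C, 4:-C, 5:-C, 6:-B, 7:-C, 8:-B, 9:-C, 10:-C
Rule 4 (eight consecutive points on the same side of the centre line) is satisfied at point 8.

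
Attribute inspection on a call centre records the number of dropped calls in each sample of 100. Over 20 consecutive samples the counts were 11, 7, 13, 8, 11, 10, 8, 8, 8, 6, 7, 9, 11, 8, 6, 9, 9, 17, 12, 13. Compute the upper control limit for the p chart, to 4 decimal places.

0.1837

p̄ = Σdᵢ / (k·n) = 191 / (20 × 100) = 0.09550
UCL = p̄ + 3·√(p̄(1−p̄)/n) = 0.09550 + 3 × √(0.09550×0.90450/100) = 0.09550 + 3 × 0.02939 = 0.18367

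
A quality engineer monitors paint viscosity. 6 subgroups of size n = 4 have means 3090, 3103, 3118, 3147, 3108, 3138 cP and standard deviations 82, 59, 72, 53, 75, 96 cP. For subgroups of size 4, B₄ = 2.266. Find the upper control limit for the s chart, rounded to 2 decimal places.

165.04

s̄ = (82 + 59 + 72 + 53 + 75 + 96) / 6 = 72.8333
UCL_s = B₄·s̄ = 2.266 × 72.8333 = 165.0403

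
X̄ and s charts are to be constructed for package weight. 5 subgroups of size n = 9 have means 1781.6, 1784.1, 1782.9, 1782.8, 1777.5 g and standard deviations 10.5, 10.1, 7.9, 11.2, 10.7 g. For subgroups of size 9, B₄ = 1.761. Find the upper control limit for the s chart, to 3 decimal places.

s̄ = (10.5 + 10.1 + 7.9 + 11.2 + 10.7) / 5 = 10.0800
UCL_s = B₄·s̄ = 1.761 × 10.0800 = 17.7509

17.751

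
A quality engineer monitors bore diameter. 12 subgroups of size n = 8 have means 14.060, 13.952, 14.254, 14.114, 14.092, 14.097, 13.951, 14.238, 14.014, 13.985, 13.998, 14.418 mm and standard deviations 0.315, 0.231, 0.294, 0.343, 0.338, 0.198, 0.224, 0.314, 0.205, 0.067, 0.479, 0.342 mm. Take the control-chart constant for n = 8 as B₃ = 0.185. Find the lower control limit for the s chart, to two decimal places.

s̄ = (0.315 + 0.231 + 0.294 + 0.343 + 0.338 + 0.198 + 0.224 + 0.314 + 0.205 + 0.067 + 0.479 + 0.342) / 12 = 0.2792
LCL_s = B₃·s̄ = 0.185 × 0.2792 = 0.0516

0.05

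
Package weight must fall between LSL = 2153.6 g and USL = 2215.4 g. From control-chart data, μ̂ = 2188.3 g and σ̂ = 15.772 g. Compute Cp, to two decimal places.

Cp = (USL − LSL) / (6σ̂) = (2215.4 − 2153.6) / (6 × 15.772) = 61.8000 / 94.6320 = 0.6531

0.65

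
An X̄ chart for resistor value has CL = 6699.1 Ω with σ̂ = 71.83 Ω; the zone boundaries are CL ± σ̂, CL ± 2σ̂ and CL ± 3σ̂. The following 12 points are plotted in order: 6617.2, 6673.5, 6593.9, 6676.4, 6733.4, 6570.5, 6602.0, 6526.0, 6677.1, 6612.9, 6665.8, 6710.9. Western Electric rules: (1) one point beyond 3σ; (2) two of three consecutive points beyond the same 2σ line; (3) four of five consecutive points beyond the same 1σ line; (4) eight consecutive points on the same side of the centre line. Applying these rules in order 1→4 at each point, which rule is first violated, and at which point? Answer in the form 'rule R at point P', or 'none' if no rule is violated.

Zone of each point (C = within 1σ̂, B = 1σ̂–2σ̂, A = 2σ̂–3σ̂, * = beyond 3σ̂; sign = side of CL): 1:-B, 2:-C, 3:-B, 4:-C, 5:+C, 6:-B, 7:-B, 8:-A, 9:-C, 10:-B, 11:-C, 12:+C
Rule 3 (four of five consecutive points beyond the same 1σ limit) is satisfied at point 10.

rule 3 at point 10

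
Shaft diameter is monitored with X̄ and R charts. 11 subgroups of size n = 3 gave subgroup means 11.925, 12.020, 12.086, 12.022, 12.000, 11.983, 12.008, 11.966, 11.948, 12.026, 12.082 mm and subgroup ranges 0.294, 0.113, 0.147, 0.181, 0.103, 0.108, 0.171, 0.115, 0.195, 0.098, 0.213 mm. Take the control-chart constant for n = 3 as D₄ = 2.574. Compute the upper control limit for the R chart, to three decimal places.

R̄ = (0.294 + 0.113 + 0.147 + 0.181 + 0.103 + 0.108 + 0.171 + 0.115 + 0.195 + 0.098 + 0.213) / 11 = 1.7380 / 11 = 0.1580
UCL_R = D₄·R̄ = 2.574 × 0.1580 = 0.4067

0.407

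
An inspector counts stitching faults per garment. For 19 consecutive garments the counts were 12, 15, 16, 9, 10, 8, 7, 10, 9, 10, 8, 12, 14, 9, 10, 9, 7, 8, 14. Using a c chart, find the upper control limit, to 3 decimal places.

20.028

c̄ = (12 + 15 + 16 + 9 + 10 + 8 + 7 + 10 + 9 + 10 + 8 + 12 + 14 + 9 + 10 + 9 + 7 + 8 + 14) / 19 = 197 / 19 = 10.3684
UCL = c̄ + 3√c̄ = 10.3684 + 3 × √10.3684 = 10.3684 + 3 × 3.2200 = 20.0284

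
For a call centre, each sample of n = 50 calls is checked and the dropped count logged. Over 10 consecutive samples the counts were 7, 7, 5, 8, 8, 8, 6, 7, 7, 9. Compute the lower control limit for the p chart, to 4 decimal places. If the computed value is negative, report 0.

0.0000

p̄ = Σdᵢ / (k·n) = 72 / (10 × 50) = 0.14400
LCL = p̄ − 3·√(p̄(1−p̄)/n) = 0.14400 − 3 × 0.04965 = -0.00495 → 0 (negative, so LCL = 0)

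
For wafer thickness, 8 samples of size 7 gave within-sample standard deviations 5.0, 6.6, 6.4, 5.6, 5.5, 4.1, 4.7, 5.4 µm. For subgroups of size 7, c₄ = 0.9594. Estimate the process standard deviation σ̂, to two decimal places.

s̄ = (5.0 + 6.6 + 6.4 + 5.6 + 5.5 + 4.1 + 4.7 + 5.4) / 8 = 5.4125
σ̂ = s̄ / c₄ = 5.4125 / 0.9594 = 5.6415

5.64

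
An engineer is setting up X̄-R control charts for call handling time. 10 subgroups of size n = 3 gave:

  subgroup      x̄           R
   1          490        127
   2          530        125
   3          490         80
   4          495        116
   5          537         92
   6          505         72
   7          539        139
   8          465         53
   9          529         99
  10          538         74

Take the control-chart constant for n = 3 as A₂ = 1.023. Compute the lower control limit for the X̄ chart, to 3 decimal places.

411.853

X̄̄ = (490 + 530 + 490 + 495 + 537 + 505 + 539 + 465 + 529 + 538) / 10 = 5118.0000 / 10 = 511.8000
R̄ = (127 + 125 + 80 + 116 + 92 + 72 + 139 + 53 + 99 + 74) / 10 = 977.0000 / 10 = 97.7000
LCL = X̄̄ − A₂·R̄ = 511.8000 − 1.023 × 97.7000 = 411.8529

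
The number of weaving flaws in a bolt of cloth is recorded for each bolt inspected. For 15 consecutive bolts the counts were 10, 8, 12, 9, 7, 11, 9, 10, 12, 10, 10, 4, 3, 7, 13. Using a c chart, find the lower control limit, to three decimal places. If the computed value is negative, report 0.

c̄ = (10 + 8 + 12 + 9 + 7 + 11 + 9 + 10 + 12 + 10 + 10 + 4 + 3 + 7 + 13) / 15 = 135 / 15 = 9.0000
LCL = c̄ − 3√c̄ = 9.0000 − 3 × 3.0000 = 0.0000

0.000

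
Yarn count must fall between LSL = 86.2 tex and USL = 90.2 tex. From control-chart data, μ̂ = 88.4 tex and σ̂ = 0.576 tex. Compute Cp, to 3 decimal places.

1.157

Cp = (USL − LSL) / (6σ̂) = (90.2 − 86.2) / (6 × 0.576) = 4.0000 / 3.4560 = 1.1574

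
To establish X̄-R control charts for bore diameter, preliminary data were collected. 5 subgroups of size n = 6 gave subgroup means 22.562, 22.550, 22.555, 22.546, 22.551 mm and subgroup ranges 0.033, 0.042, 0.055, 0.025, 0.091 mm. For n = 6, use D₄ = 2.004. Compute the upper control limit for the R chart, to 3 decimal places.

0.099

R̄ = (0.033 + 0.042 + 0.055 + 0.025 + 0.091) / 5 = 0.2460 / 5 = 0.0492
UCL_R = D₄·R̄ = 2.004 × 0.0492 = 0.0986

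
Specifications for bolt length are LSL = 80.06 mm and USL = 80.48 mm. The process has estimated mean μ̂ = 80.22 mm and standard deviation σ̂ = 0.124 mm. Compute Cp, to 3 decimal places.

Cp = (USL − LSL) / (6σ̂) = (80.48 − 80.06) / (6 × 0.124) = 0.4200 / 0.7440 = 0.5645

0.565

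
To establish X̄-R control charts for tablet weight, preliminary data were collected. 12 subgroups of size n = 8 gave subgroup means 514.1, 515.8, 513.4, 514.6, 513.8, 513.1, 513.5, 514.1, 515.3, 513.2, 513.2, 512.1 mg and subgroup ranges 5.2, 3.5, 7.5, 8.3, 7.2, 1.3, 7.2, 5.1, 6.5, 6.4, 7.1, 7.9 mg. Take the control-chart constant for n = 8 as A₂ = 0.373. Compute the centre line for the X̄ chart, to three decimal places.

513.850

X̄̄ = (514.1 + 515.8 + 513.4 + 514.6 + 513.8 + 513.1 + 513.5 + 514.1 + 515.3 + 513.2 + 513.2 + 512.1) / 12 = 6166.2000 / 12 = 513.8500
CL = X̄̄ = 513.8500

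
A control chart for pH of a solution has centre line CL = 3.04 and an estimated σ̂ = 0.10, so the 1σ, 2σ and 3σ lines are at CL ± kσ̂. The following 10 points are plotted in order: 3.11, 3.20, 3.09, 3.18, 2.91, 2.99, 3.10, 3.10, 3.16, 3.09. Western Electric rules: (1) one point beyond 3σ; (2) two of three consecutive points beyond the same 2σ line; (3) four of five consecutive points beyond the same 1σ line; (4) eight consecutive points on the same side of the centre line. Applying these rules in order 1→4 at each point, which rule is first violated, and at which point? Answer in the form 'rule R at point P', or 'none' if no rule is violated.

Zone of each point (C = within 1σ̂, B = 1σ̂–2σ̂, A = 2σ̂–3σ̂, * = beyond 3σ̂; sign = side of CL): 1:+C, 2:+B, 3:+C, 4:+B, 5:-B, 6:-C, 7:+C, 8:+C, 9:+B, 10:+C
No rule fires across all 10 points.

none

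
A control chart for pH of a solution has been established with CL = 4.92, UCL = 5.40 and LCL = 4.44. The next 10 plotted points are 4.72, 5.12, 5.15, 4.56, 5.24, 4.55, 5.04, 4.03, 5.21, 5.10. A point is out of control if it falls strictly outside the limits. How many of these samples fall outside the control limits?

Compare each point to [4.44, 5.40]: sample 8 = 4.03 < LCL.

1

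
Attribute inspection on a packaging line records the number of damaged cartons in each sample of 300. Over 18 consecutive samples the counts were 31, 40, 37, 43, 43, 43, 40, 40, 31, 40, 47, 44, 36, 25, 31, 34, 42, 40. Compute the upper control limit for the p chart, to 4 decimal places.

p̄ = Σdᵢ / (k·n) = 687 / (18 × 300) = 0.12722
UCL = p̄ + 3·√(p̄(1−p̄)/n) = 0.12722 + 3 × √(0.12722×0.87278/300) = 0.12722 + 3 × 0.01924 = 0.18494

0.1849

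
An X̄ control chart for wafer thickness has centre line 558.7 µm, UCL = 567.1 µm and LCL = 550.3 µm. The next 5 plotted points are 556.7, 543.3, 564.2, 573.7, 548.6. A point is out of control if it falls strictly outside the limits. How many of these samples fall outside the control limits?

3

Compare each point to [550.3, 567.1]: sample 2 = 543.3 < LCL; sample 4 = 573.7 > UCL; sample 5 = 548.6 < LCL.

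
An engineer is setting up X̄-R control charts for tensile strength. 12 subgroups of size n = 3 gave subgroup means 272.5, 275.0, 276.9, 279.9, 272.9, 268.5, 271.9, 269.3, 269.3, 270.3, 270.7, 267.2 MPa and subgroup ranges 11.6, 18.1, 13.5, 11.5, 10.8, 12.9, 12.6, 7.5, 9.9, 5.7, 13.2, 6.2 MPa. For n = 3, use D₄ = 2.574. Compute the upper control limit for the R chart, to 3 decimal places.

28.636

R̄ = (11.6 + 18.1 + 13.5 + 11.5 + 10.8 + 12.9 + 12.6 + 7.5 + 9.9 + 5.7 + 13.2 + 6.2) / 12 = 133.5000 / 12 = 11.1250
UCL_R = D₄·R̄ = 2.574 × 11.1250 = 28.6357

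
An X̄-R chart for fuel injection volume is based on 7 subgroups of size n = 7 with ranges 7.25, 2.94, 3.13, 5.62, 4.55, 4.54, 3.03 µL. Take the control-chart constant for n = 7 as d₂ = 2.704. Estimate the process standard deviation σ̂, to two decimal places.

1.64

R̄ = (7.25 + 2.94 + 3.13 + 5.62 + 4.55 + 4.54 + 3.03) / 7 = 4.4371
σ̂ = R̄ / d₂ = 4.4371 / 2.704 = 1.6410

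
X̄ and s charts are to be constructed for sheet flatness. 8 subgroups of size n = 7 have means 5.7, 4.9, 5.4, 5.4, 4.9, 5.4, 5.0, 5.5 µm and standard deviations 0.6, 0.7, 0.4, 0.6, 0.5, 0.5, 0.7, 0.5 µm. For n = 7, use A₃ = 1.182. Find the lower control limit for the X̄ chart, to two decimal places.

4.61

X̄̄ = (5.7 + 4.9 + 5.4 + 5.4 + 4.9 + 5.4 + 5.0 + 5.5) / 8 = 5.2750
s̄ = (0.6 + 0.7 + 0.4 + 0.6 + 0.5 + 0.5 + 0.7 + 0.5) / 8 = 0.5625
LCL = X̄̄ − A₃·s̄ = 5.2750 − 1.182 × 0.5625 = 4.6101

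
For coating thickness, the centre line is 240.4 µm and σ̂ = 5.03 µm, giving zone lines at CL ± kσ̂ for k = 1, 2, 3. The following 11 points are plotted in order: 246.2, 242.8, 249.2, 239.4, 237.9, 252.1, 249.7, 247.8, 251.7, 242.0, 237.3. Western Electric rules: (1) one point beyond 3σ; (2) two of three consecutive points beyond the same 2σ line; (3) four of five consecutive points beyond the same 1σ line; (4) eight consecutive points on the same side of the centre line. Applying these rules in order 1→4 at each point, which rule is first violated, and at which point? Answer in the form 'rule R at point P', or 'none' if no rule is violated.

rule 3 at point 9

Zone of each point (C = within 1σ̂, B = 1σ̂–2σ̂, A = 2σ̂–3σ̂, * = beyond 3σ̂; sign = side of CL): 1:+B, 2:+C, 3:+B, 4:-C, 5:-C, 6:+A, 7:+B, 8:+B, 9:+A, 10:+C, 11:-C
Rule 3 (four of five consecutive points beyond the same 1σ limit) is satisfied at point 9.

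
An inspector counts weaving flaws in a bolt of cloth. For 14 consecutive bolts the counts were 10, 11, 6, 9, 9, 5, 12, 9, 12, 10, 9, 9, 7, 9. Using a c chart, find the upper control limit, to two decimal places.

c̄ = (10 + 11 + 6 + 9 + 9 + 5 + 12 + 9 + 12 + 10 + 9 + 9 + 7 + 9) / 14 = 127 / 14 = 9.0714
UCL = c̄ + 3√c̄ = 9.0714 + 3 × √9.0714 = 9.0714 + 3 × 3.0119 = 18.1071

18.11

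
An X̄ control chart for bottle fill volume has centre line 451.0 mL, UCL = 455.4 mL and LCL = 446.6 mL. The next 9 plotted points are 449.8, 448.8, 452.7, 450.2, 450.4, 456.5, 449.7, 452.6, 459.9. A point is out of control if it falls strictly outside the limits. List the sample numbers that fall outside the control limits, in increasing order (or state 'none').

6, 9

Compare each point to [446.6, 455.4]: sample 6 = 456.5 > UCL; sample 9 = 459.9 > UCL.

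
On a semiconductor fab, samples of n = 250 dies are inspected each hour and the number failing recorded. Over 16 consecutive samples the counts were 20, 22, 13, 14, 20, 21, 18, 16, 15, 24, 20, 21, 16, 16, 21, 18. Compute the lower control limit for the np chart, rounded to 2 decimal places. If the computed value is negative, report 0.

6.04

p̄ = Σdᵢ / (k·n) = 295 / (16 × 250) = 0.07375
LCL = np̄ − 3·√(np̄(1−p̄)) = 18.4375 − 3 × 4.1325 = 6.0399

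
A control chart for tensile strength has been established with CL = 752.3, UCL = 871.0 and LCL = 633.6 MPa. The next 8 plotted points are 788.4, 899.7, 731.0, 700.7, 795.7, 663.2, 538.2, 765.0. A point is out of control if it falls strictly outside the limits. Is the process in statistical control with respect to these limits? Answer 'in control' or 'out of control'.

out of control

Compare each point to [633.6, 871.0]: sample 2 = 899.7 > UCL; sample 7 = 538.2 < LCL.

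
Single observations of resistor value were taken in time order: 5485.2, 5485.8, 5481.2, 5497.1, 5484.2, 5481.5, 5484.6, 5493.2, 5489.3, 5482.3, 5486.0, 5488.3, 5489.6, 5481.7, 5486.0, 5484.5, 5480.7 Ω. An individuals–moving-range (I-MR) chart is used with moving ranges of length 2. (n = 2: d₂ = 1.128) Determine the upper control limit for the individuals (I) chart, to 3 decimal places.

5499.932

X̄ = (5485.2 + 5485.8 + 5481.2 + 5497.1 + 5484.2 + 5481.5 + 5484.6 + 5493.2 + 5489.3 + 5482.3 + 5486.0 + 5488.3 + 5489.6 + 5481.7 + 5486.0 + 5484.5 + 5480.7) / 17 = 5485.9529
Moving ranges: 0.6, 4.6, 15.9, 12.9, 2.7, 3.1, 8.6, 3.9, 7.0, 3.7, 2.3, 1.3, 7.9, 4.3, 1.5, 3.8; M̄R̄ = 84.1000 / 16 = 5.2562
UCL = X̄ + 3·M̄R̄/d₂ = 5485.9529 + 3 × 5.2562 / 1.128 = 5499.9323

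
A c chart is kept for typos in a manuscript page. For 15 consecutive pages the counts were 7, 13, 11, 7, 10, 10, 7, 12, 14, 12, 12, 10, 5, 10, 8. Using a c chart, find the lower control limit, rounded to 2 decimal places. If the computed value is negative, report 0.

c̄ = (7 + 13 + 11 + 7 + 10 + 10 + 7 + 12 + 14 + 12 + 12 + 10 + 5 + 10 + 8) / 15 = 148 / 15 = 9.8667
LCL = c̄ − 3√c̄ = 9.8667 − 3 × 3.1411 = 0.4433

0.44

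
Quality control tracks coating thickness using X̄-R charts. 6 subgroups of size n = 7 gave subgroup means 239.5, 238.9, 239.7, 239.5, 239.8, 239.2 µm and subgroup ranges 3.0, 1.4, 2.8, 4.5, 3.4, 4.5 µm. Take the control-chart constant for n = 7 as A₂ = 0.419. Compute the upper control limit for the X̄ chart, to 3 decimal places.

X̄̄ = (239.5 + 238.9 + 239.7 + 239.5 + 239.8 + 239.2) / 6 = 1436.6000 / 6 = 239.4333
R̄ = (3.0 + 1.4 + 2.8 + 4.5 + 3.4 + 4.5) / 6 = 19.6000 / 6 = 3.2667
UCL = X̄̄ + A₂·R̄ = 239.4333 + 0.419 × 3.2667 = 240.8021

240.802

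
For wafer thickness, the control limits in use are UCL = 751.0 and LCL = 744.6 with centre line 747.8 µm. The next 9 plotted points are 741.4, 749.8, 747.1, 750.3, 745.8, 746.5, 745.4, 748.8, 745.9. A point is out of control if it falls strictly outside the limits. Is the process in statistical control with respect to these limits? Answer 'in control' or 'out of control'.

out of control

Compare each point to [744.6, 751.0]: sample 1 = 741.4 < LCL.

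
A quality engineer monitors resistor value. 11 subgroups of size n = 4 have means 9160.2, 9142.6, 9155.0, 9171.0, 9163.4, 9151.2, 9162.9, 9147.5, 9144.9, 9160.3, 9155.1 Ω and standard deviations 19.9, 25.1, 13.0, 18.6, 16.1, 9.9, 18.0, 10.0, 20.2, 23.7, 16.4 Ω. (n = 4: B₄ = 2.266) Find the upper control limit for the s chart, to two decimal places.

39.33

s̄ = (19.9 + 25.1 + 13.0 + 18.6 + 16.1 + 9.9 + 18.0 + 10.0 + 20.2 + 23.7 + 16.4) / 11 = 17.3545
UCL_s = B₄·s̄ = 2.266 × 17.3545 = 39.3254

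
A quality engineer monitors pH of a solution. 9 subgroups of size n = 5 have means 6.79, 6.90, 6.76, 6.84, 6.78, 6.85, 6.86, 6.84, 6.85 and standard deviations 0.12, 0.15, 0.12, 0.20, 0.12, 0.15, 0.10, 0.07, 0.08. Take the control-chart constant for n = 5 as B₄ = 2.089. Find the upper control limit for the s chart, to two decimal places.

0.26

s̄ = (0.12 + 0.15 + 0.12 + 0.20 + 0.12 + 0.15 + 0.10 + 0.07 + 0.08) / 9 = 0.1233
UCL_s = B₄·s̄ = 2.089 × 0.1233 = 0.2576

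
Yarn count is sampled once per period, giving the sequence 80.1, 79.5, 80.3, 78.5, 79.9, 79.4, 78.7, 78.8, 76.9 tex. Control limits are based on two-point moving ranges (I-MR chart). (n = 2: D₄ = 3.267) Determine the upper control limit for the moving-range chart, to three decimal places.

Moving ranges: 0.6, 0.8, 1.8, 1.4, 0.5, 0.7, 0.1, 1.9; M̄R̄ = 7.8000 / 8 = 0.9750
UCL_MR = D₄·M̄R̄ = 3.267 × 0.9750 = 3.1853

3.185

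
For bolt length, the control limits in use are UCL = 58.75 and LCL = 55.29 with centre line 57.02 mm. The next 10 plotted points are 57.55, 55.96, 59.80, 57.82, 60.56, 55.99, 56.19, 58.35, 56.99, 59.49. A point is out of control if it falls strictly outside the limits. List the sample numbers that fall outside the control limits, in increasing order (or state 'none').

Compare each point to [55.29, 58.75]: sample 3 = 59.80 > UCL; sample 5 = 60.56 > UCL; sample 10 = 59.49 > UCL.

3, 5, 10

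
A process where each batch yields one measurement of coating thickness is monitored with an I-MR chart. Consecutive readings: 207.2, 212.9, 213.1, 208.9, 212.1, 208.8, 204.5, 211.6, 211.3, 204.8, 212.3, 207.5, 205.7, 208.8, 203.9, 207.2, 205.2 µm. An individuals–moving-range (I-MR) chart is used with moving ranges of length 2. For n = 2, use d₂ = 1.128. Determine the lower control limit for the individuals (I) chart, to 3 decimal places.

X̄ = (207.2 + 212.9 + 213.1 + 208.9 + 212.1 + 208.8 + 204.5 + 211.6 + 211.3 + 204.8 + 212.3 + 207.5 + 205.7 + 208.8 + 203.9 + 207.2 + 205.2) / 17 = 208.5765
Moving ranges: 5.7, 0.2, 4.2, 3.2, 3.3, 4.3, 7.1, 0.3, 6.5, 7.5, 4.8, 1.8, 3.1, 4.9, 3.3, 2.0; M̄R̄ = 62.2000 / 16 = 3.8875
LCL = X̄ − 3·M̄R̄/d₂ = 208.5765 − 3 × 3.8875 / 1.128 = 198.2374

198.237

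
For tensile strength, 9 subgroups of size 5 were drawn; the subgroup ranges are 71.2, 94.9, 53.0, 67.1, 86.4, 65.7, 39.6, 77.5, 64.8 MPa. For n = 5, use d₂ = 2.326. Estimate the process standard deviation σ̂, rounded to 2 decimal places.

29.63

R̄ = (71.2 + 94.9 + 53.0 + 67.1 + 86.4 + 65.7 + 39.6 + 77.5 + 64.8) / 9 = 68.9111
σ̂ = R̄ / d₂ = 68.9111 / 2.326 = 29.6264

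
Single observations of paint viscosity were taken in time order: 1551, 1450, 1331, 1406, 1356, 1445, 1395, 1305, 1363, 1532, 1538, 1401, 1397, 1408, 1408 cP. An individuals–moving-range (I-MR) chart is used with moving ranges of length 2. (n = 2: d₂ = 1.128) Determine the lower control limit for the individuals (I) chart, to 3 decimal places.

1236.886

X̄ = (1551 + 1450 + 1331 + 1406 + 1356 + 1445 + 1395 + 1305 + 1363 + 1532 + 1538 + 1401 + 1397 + 1408 + 1408) / 15 = 1419.0667
Moving ranges: 101, 119, 75, 50, 89, 50, 90, 58, 169, 6, 137, 4, 11, 0; M̄R̄ = 959.0000 / 14 = 68.5000
LCL = X̄ − 3·M̄R̄/d₂ = 1419.0667 − 3 × 68.5000 / 1.128 = 1236.8858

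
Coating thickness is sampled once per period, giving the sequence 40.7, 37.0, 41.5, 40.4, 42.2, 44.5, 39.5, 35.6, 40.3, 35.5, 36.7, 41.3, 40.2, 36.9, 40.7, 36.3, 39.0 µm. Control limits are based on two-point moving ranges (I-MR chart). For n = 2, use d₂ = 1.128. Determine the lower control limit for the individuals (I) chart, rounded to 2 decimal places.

X̄ = (40.7 + 37.0 + 41.5 + 40.4 + 42.2 + 44.5 + 39.5 + 35.6 + 40.3 + 35.5 + 36.7 + 41.3 + 40.2 + 36.9 + 40.7 + 36.3 + 39.0) / 17 = 39.3118
Moving ranges: 3.7, 4.5, 1.1, 1.8, 2.3, 5.0, 3.9, 4.7, 4.8, 1.2, 4.6, 1.1, 3.3, 3.8, 4.4, 2.7; M̄R̄ = 52.9000 / 16 = 3.3062
LCL = X̄ − 3·M̄R̄/d₂ = 39.3118 − 3 × 3.3062 / 1.128 = 30.5185

30.52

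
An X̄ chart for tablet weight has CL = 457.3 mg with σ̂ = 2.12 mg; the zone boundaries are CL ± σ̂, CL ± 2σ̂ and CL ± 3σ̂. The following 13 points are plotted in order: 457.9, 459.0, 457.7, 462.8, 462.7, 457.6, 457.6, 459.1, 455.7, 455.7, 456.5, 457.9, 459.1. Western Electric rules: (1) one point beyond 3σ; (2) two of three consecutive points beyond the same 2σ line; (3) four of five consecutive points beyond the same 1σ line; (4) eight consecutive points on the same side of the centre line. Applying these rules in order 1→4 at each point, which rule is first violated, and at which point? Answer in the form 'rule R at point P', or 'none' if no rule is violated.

Zone of each point (C = within 1σ̂, B = 1σ̂–2σ̂, A = 2σ̂–3σ̂, * = beyond 3σ̂; sign = side of CL): 1:+C, 2:+C, 3:+C, 4:+A, 5:+A, 6:+C, 7:+C, 8:+C, 9:-C, 10:-C, 11:-C, 12:+C, 13:+C
Rule 2 (two of three consecutive points beyond the same 2σ limit) is satisfied at point 5.

rule 2 at point 5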